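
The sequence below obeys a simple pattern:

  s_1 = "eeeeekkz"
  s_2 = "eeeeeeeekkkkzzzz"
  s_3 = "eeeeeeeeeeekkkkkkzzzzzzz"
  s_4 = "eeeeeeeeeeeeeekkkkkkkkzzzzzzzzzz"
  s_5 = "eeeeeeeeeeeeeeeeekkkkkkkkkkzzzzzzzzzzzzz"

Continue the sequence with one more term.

eeeeeeeeeeeeeeeeeeeekkkkkkkkkkkkzzzzzzzzzzzzzzzz

Reading off run lengths: e runs 5, 8, 11, 14, 17; k runs 2, 4, 6, 8, 10; z runs 1, 4, 7, 10, 13 — each is linear in n (n = 1, 2, …).
At n = 6 the blocks have lengths 20, 12, 16.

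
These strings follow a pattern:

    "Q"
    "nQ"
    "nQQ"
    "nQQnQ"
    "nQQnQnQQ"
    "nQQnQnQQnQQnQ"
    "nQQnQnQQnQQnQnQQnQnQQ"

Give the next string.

From term 3 onward, concatenate the last term with the second-to-last: nQ·Q = nQQ, nQQ·nQ = nQQnQ, …
Continuing: nQQnQnQQnQQnQnQQnQnQQ · nQQnQnQQnQQnQ gives term 8.

nQQnQnQQnQQnQnQQnQnQQnQQnQnQQnQQnQ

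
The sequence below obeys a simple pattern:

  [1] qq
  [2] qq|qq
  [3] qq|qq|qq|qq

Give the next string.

Every step duplicates the string with '|' between the halves.
Doubling qq|qq|qq|qq with '|' between the halves:

qq|qq|qq|qq|qq|qq|qq|qq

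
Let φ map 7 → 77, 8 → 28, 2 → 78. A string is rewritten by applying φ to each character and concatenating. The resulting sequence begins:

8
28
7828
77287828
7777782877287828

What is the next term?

77777777772878287777782877287828

Replace each of the 16 characters of 7777782877287828 in place — 77 77 77 77 77 28 78 28 77 77 78 28 77 28 78 28 — and concatenate.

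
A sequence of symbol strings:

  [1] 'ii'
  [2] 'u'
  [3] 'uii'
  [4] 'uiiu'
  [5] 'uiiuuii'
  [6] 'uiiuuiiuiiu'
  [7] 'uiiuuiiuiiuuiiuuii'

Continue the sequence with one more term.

uiiuuiiuiiuuiiuuiiuiiuuiiuiiu

This is a Fibonacci-style word recurrence s(k) = s(k−1)·s(k−2): e.g. u·ii = uii.
Continuing: uiiuuiiuiiuuiiuuii · uiiuuiiuiiu gives term 8.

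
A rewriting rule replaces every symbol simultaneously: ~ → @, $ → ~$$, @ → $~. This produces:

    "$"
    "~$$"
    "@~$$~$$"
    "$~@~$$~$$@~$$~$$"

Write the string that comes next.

~$$@$~@~$$~$$@~$$~$$$~@~$$~$$@~$$~$$

Replace each of the 16 characters of $~@~$$~$$@~$$~$$ in place — ~$$ @ $~ @ ~$$ ~$$ @ ~$$ ~$$ $~ @ ~$$ ~$$ @ ~$$ ~$$ — and concatenate.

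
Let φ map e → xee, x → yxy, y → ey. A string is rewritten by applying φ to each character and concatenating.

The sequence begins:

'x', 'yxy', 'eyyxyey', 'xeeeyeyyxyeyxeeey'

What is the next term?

yxyxeexeexeeeyxeeeyeyyxyeyxeeeyyxyxeexeexeeey

Replace each of the 17 characters of xeeeyeyyxyeyxeeey in place — yxy xee xee xee ey xee ey ey yxy ey xee ey yxy xee xee xee ey — and concatenate.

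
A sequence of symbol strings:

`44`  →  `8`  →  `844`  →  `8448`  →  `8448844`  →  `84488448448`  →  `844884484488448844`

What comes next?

84488448448844884484488448448

From term 3 onward, concatenate the last term with the second-to-last: 8·44 = 844, 844·8 = 8448, …
So term 8 is 844884484488448844·84488448448.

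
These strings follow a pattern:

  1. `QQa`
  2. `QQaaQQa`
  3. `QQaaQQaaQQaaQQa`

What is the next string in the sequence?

Each string is two copies of the previous one joined by 'a'.
One more doubling of QQaaQQaaQQaaQQa gives the answer.

QQaaQQaaQQaaQQaaQQaaQQaaQQaaQQa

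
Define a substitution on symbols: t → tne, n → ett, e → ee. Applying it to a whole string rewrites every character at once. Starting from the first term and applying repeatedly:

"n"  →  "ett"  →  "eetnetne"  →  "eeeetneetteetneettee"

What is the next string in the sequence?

eeeeeeeetneetteeeetnetneeeeetneetteeeetnetneeeee

φ(eeeetneetteetneettee) expands symbol-by-symbol to ee ee ee ee tne ett ee ee tne tne ee ee tne ett ee ee tne tne ee ee; joining the 20 pieces gives the next term.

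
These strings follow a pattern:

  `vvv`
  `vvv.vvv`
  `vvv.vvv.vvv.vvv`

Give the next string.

s(k+1) = s(k)·.·s(k) — each term doubles the last with '.' between the halves.
Doubling vvv.vvv.vvv.vvv with '.' between the halves:

vvv.vvv.vvv.vvv.vvv.vvv.vvv.vvv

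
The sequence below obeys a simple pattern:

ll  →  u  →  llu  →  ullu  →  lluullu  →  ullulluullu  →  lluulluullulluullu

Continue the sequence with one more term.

ullulluullulluulluullulluullu

Each term (from the third on) is the two preceding terms concatenated in order: term 3 = ll·u = llu.
Continuing: ullulluullu · lluulluullulluullu gives term 8.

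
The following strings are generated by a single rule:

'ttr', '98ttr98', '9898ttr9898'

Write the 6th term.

Each term wraps the previous one in 98 on the left and 98 on the right.
From 9898ttr9898, 3 further steps: 9898ttr9898 → 989898ttr989898 → 98989898ttr98989898 → (answer).

9898989898ttr9898989898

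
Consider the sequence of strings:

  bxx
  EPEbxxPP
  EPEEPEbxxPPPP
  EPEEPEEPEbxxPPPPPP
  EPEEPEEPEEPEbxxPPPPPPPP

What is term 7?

EPEEPEEPEEPEEPEEPEbxxPPPPPPPPPPPP

Each term wraps the previous one in EPE on the left and PP on the right.
From EPEEPEEPEEPEbxxPPPPPPPP, 2 further steps: EPEEPEEPEEPEbxxPPPPPPPP → EPEEPEEPEEPEEPEbxxPPPPPPPPPP → (answer).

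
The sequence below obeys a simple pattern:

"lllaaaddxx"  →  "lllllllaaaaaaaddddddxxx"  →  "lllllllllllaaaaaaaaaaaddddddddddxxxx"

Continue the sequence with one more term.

Each string has the form l^{4n-1} a^{4n-1} d^{4n-2} x^{n+1} (n = 1, 2, …).
For the next term, n = 4, so the run lengths are 15, 15, 14, 5.

lllllllllllllllaaaaaaaaaaaaaaaddddddddddddddxxxxx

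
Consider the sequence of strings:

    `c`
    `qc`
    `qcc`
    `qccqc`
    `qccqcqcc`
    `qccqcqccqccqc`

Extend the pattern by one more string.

This is a Fibonacci-style word recurrence s(k) = s(k−1)·s(k−2): e.g. qc·c = qcc.
So term 7 is qccqcqccqccqc·qccqcqcc.

qccqcqccqccqcqccqcqcc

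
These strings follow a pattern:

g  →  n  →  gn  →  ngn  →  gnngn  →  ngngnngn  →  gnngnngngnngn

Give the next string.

This is a Fibonacci-style word recurrence s(k) = s(k−2)·s(k−1): e.g. g·n = gn.
So term 8 is ngngnngn·gnngnngngnngn.

ngngnngngnngnngngnngn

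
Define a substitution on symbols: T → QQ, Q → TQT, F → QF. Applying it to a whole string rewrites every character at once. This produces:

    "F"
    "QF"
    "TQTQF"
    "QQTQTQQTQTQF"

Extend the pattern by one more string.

Apply φ to QQTQTQQTQTQF symbol by symbol: Q→TQT, Q→TQT, T→QQ, Q→TQT, T→QQ, Q→TQT, Q→TQT, T→QQ, Q→TQT, T→QQ, Q→TQT, F→QF; joined: TQT TQT QQ TQT QQ TQT TQT QQ TQT QQ TQT QF.

TQTTQTQQTQTQQTQTTQTQQTQTQQTQTQF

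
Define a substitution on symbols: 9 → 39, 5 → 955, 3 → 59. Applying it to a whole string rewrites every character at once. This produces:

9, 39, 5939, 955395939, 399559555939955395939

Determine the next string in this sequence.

Rewriting the 21 symbols of 399559555939955395939 one by one yields 59 39 39 955 955 39 955 955 955 39 59 39 39 955 955 59 39 955 39 59 39; concatenated:

59393995595539955955955395939399559555939955395939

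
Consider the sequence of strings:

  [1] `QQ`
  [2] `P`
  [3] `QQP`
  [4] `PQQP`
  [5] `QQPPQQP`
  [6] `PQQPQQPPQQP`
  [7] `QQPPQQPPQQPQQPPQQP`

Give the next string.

PQQPQQPPQQPQQPPQQPPQQPQQPPQQP

From term 3 onward, concatenate the second-to-last term with the last: QQ·P = QQP, P·QQP = PQQP, …
The next term joins PQQPQQPPQQP and QQPPQQPPQQPQQPPQQP.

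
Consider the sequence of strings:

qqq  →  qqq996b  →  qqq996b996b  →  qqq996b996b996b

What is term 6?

The strings grow by a fixed suffix 996b each time.
From qqq996b996b996b, 2 further steps: qqq996b996b996b → qqq996b996b996b996b → (answer).

qqq996b996b996b996b996b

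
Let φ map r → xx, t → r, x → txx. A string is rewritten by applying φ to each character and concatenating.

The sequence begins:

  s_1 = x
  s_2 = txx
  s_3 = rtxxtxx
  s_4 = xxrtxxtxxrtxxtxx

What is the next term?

Replace each of the 16 characters of xxrtxxtxxrtxxtxx in place — txx txx xx r txx txx r txx txx xx r txx txx r txx txx — and concatenate.

txxtxxxxrtxxtxxrtxxtxxxxrtxxtxxrtxxtxx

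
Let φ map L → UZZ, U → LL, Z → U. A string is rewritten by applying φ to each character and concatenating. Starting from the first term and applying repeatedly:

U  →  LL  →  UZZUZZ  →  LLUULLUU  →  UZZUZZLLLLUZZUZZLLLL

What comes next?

Applying the rule to each of the 20 symbols of UZZUZZLLLLUZZUZZLLLL gives the pieces LL U U LL U U UZZ UZZ UZZ UZZ LL U U LL U U UZZ UZZ UZZ UZZ, which concatenate to the answer.

LLUULLUUUZZUZZUZZUZZLLUULLUUUZZUZZUZZUZZ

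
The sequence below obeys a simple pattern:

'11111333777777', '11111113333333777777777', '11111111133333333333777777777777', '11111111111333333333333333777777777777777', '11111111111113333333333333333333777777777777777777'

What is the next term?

11111111111111133333333333333333333333777777777777777777777

Term n consists of 2n+3 1's, followed by 4n-1 3's, followed by 3n+3 7's (n = 1, 2, …).
At n = 6 the blocks have lengths 15, 23, 21.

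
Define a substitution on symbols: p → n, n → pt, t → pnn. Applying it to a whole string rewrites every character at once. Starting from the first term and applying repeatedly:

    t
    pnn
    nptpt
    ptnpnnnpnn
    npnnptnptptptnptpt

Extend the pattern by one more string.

Rewriting the 18 symbols of npnnptnptptptnptpt one by one yields pt n pt pt n pnn pt n pnn n pnn n pnn pt n pnn n pnn; concatenated:

ptnptptnpnnptnpnnnpnnnpnnptnpnnnpnn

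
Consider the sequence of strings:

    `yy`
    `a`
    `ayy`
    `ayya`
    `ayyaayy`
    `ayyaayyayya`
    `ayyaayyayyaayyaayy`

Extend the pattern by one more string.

Each term (from the third on) is the previous term followed by the one before it: term 3 = a·yy = ayy.
The next term joins ayyaayyayyaayyaayy and ayyaayyayya.

ayyaayyayyaayyaayyayyaayyayya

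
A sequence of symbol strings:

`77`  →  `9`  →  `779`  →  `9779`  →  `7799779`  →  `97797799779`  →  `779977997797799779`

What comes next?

Each term (from the third on) is the two preceding terms concatenated in order: term 3 = 77·9 = 779.
So term 8 is 97797799779·779977997797799779.

97797799779779977997797799779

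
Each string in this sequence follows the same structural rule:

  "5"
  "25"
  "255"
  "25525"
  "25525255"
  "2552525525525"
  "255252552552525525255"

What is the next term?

From term 3 onward, concatenate the last term with the second-to-last: 25·5 = 255, 255·25 = 25525, …
So term 8 is 255252552552525525255·2552525525525.

2552525525525255252552552525525525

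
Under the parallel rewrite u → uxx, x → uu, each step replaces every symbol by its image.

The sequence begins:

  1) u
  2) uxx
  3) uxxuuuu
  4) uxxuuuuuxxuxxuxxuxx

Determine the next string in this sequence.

uxxuuuuuxxuxxuxxuxxuxxuuuuuxxuuuuuxxuuuuuxxuuuu

Applying the rule to each of the 19 symbols of uxxuuuuuxxuxxuxxuxx gives the pieces uxx uu uu uxx uxx uxx uxx uxx uu uu uxx uu uu uxx uu uu uxx uu uu, which concatenate to the answer.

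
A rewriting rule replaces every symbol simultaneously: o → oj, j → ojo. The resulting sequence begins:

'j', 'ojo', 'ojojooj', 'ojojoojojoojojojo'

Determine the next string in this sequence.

Applying the rule to each of the 17 symbols of ojojoojojoojojojo gives the pieces oj ojo oj ojo oj oj ojo oj ojo oj oj ojo oj ojo oj ojo oj, which concatenate to the answer.

ojojoojojoojojojoojojoojojojoojojoojojooj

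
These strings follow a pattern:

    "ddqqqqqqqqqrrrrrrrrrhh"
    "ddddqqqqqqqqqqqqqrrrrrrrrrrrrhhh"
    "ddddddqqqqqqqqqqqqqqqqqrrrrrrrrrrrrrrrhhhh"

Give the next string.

ddddddddqqqqqqqqqqqqqqqqqqqqqrrrrrrrrrrrrrrrrrrhhhhh

Each string has the form d^{2n-2} q^{4n+1} r^{3n+3} h^{n}, where the shown terms are n = 2, 3, 4.
For the next term, n = 5, so the run lengths are 8, 21, 18, 5.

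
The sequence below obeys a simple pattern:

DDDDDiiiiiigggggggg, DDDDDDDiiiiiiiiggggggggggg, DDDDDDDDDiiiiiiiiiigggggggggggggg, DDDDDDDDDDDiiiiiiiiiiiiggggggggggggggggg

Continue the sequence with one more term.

Term n consists of 2n-1 D's, followed by 2n i's, followed by 3n-1 g's, where the shown terms are n = 3, 4, 5, 6.
For the next term, n = 7, so the run lengths are 13, 14, 20.

DDDDDDDDDDDDDiiiiiiiiiiiiiigggggggggggggggggggg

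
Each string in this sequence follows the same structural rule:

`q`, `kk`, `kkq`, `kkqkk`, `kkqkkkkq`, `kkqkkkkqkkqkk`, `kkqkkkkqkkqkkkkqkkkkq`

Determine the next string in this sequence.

Each term (from the third on) is the previous term followed by the one before it: term 3 = kk·q = kkq.
Continuing: kkqkkkkqkkqkkkkqkkkkq · kkqkkkkqkkqkk gives term 8.

kkqkkkkqkkqkkkkqkkkkqkkqkkkkqkkqkk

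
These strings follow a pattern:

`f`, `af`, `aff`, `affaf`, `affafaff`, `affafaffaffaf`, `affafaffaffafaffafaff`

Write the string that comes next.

affafaffaffafaffafaffaffafaffaffaf

Each term (from the third on) is the previous term followed by the one before it: term 3 = af·f = aff.
So term 8 is affafaffaffafaffafaff·affafaffaffaf.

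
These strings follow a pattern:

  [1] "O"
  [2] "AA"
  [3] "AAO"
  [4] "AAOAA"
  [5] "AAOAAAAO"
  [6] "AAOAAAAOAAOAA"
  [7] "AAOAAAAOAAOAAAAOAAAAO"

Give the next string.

AAOAAAAOAAOAAAAOAAAAOAAOAAAAOAAOAA

This is a Fibonacci-style word recurrence s(k) = s(k−1)·s(k−2): e.g. AA·O = AAO.
Continuing: AAOAAAAOAAOAAAAOAAAAO · AAOAAAAOAAOAA gives term 8.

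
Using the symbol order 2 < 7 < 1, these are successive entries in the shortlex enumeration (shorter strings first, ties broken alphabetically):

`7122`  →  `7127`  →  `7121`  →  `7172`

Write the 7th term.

7112

Stepping forward 3 times from 7172: 7172 → 7177 → 7171, then the target.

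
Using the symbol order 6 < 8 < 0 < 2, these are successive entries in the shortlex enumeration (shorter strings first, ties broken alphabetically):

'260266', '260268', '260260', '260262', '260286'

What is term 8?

Continuing the enumeration 3 steps past 260286: 260286 → 260288 → 260280 → (answer).

260282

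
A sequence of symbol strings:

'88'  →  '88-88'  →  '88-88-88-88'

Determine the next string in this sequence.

s(k+1) = s(k)·-·s(k) — each term doubles the last with '-' between the halves.
Doubling 88-88-88-88 with '-' between the halves:

88-88-88-88-88-88-88-88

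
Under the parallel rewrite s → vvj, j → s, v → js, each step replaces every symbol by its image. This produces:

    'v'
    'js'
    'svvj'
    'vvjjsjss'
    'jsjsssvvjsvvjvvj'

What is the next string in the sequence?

φ(jsjsssvvjsvvjvvj) expands symbol-by-symbol to s vvj s vvj vvj vvj js js s vvj js js s js js s; joining the 16 pieces gives the next term.

svvjsvvjvvjvvjjsjssvvjjsjssjsjss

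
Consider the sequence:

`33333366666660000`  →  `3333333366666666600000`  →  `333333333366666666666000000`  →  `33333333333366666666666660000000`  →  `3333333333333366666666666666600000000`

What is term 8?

Term n consists of 2n 3's, followed by 2n+1 6's, followed by n+1 0's, where the shown terms are n = 3, 4, 5, 6, 7.
Setting n = 10 gives 20, 21, 11 characters in each block.

3333333333333333333366666666666666666666600000000000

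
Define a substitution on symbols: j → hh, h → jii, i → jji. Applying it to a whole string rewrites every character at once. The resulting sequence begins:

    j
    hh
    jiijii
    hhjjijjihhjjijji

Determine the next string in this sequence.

jiijiihhhhjjihhhhjjijiijiihhhhjjihhhhjji

Applying the rule to each of the 16 symbols of hhjjijjihhjjijji gives the pieces jii jii hh hh jji hh hh jji jii jii hh hh jji hh hh jji, which concatenate to the answer.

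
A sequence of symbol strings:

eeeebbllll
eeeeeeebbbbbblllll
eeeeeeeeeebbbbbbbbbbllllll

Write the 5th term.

Term n consists of 3n+1 e's, followed by 4n-2 b's, followed by n+3 l's (n = 1, 2, …).
At n = 5 the blocks have lengths 16, 18, 8.

eeeeeeeeeeeeeeeebbbbbbbbbbbbbbbbbbllllllll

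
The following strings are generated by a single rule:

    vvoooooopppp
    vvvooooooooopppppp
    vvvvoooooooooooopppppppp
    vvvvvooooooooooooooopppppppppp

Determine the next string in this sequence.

The n-th term is n v's then 3n o's then 2n p's, where the shown terms are n = 2, 3, 4, 5.
At n = 6 the blocks have lengths 6, 18, 12.

vvvvvvoooooooooooooooooopppppppppppp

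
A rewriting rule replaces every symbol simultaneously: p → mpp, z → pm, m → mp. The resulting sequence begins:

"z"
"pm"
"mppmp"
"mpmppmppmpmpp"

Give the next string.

mpmppmpmppmppmpmppmppmpmppmpmppmpp

Applying the rule to each of the 13 symbols of mpmppmppmpmpp gives the pieces mp mpp mp mpp mpp mp mpp mpp mp mpp mp mpp mpp, which concatenate to the answer.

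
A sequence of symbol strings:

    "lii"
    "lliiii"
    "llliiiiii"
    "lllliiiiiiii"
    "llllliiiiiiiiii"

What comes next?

Each string has the form l^{n} i^{2n} (n = 1, 2, …).
For the next term, n = 6, so the run lengths are 6, 12.

lllllliiiiiiiiiiii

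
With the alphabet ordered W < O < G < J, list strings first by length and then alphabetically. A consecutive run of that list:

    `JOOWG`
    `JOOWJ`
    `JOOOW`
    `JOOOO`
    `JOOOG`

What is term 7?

JOOGW

Stepping forward 2 times from JOOOG: JOOOG → JOOOJ, then the target.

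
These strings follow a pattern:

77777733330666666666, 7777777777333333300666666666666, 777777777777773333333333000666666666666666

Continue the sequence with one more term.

Reading off run lengths: 7 runs 6, 10, 14; 3 runs 4, 7, 10; 0 runs 1, 2, 3; 6 runs 9, 12, 15 — each is linear in n, where the shown terms are n = 2, 3, 4.
At n = 5 the blocks have lengths 18, 13, 4, 18.

77777777777777777733333333333330000666666666666666666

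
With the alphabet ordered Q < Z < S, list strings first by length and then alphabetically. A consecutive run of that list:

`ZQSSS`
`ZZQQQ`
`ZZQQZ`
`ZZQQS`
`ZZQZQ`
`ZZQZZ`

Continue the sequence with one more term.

ZZQZS

Find the rightmost character of ZZQZZ below S, bump it to the next letter, and reset everything to its right to Q.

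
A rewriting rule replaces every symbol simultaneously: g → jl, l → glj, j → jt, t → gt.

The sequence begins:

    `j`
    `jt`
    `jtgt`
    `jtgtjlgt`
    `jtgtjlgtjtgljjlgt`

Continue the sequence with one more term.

jtgtjlgtjtgljjlgtjtgtjlgljjtjtgljjlgt

φ(jtgtjlgtjtgljjlgt) expands symbol-by-symbol to jt gt jl gt jt glj jl gt jt gt jl glj jt jt glj jl gt; joining the 17 pieces gives the next term.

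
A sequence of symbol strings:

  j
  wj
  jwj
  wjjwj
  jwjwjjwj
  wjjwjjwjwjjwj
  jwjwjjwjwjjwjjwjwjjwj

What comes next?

wjjwjjwjwjjwjjwjwjjwjwjjwjjwjwjjwj

This is a Fibonacci-style word recurrence s(k) = s(k−2)·s(k−1): e.g. j·wj = jwj.
The next term joins wjjwjjwjwjjwj and jwjwjjwjwjjwjjwjwjjwj.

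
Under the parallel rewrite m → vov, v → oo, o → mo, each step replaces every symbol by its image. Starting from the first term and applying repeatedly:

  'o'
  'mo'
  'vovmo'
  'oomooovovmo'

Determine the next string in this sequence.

Apply φ to oomooovovmo symbol by symbol: o→mo, o→mo, m→vov, o→mo, o→mo, o→mo, v→oo, o→mo, v→oo, m→vov, o→mo; joined: mo mo vov mo mo mo oo mo oo vov mo.

momovovmomomooomooovovmo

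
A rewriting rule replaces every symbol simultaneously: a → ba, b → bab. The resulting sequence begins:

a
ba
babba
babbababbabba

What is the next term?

babbababbabbababbababbabbababbabba

Replace each of the 13 characters of babbababbabba in place — bab ba bab bab ba bab ba bab bab ba bab bab ba — and concatenate.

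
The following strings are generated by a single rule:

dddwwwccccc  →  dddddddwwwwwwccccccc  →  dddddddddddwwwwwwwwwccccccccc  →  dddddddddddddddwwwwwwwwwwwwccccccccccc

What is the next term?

dddddddddddddddddddwwwwwwwwwwwwwwwccccccccccccc

Each string has the form d^{4n-1} w^{3n} c^{2n+3} (n = 1, 2, …).
Setting n = 5 gives 19, 15, 13 characters in each block.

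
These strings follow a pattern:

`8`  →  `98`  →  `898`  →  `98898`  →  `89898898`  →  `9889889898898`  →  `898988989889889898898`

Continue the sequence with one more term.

9889889898898898988989889889898898

From term 3 onward, concatenate the second-to-last term with the last: 8·98 = 898, 98·898 = 98898, …
Continuing: 9889889898898 · 898988989889889898898 gives term 8.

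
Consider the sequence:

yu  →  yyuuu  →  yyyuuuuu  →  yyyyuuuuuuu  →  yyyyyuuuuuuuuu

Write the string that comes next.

yyyyyyuuuuuuuuuuu

Each string has the form y^{n} u^{2n-1} (n = 1, 2, …).
Setting n = 6 gives 6, 11 characters in each block.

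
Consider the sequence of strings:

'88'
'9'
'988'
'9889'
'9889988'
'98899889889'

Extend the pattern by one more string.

This is a Fibonacci-style word recurrence s(k) = s(k−1)·s(k−2): e.g. 9·88 = 988.
Continuing: 98899889889 · 9889988 gives term 7.

988998898899889988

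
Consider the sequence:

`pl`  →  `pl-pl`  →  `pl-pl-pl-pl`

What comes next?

pl-pl-pl-pl-pl-pl-pl-pl

s(k+1) = s(k)·-·s(k) — each term doubles the last with '-' between the halves.
So the next term is two copies of pl-pl-pl-pl with '-' between the halves.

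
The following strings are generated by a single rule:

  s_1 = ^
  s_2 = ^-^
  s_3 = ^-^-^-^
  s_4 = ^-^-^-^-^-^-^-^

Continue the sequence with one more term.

^-^-^-^-^-^-^-^-^-^-^-^-^-^-^-^

Every step duplicates the string with '-' between the halves.
One more doubling of ^-^-^-^-^-^-^-^ gives the answer.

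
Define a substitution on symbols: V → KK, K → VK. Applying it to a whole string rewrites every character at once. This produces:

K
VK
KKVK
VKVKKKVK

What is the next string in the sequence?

Rewriting each symbol of VKVKKKVK: V→KK, K→VK, V→KK, K→VK, K→VK, K→VK, V→KK, K→VK, which concatenates to KK VK KK VK VK VK KK VK.

KKVKKKVKVKVKKKVK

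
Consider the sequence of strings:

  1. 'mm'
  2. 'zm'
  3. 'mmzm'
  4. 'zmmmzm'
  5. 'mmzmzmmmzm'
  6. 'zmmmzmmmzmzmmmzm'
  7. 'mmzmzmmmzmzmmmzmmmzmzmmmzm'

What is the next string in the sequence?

From term 3 onward, concatenate the second-to-last term with the last: mm·zm = mmzm, zm·mmzm = zmmmzm, …
The next term joins zmmmzmmmzmzmmmzm and mmzmzmmmzmzmmmzmmmzmzmmmzm.

zmmmzmmmzmzmmmzmmmzmzmmmzmzmmmzmmmzmzmmmzm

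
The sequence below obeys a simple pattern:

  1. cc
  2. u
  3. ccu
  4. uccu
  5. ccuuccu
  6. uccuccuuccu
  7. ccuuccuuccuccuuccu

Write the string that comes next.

From term 3 onward, concatenate the second-to-last term with the last: cc·u = ccu, u·ccu = uccu, …
The next term joins uccuccuuccu and ccuuccuuccuccuuccu.

uccuccuuccuccuuccuuccuccuuccu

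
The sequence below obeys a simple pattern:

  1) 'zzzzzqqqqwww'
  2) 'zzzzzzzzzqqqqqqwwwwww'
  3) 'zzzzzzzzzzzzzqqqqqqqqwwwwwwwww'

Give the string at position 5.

zzzzzzzzzzzzzzzzzzzzzqqqqqqqqqqqqwwwwwwwwwwwwwww

Each string has the form z^{4n+1} q^{2n+2} w^{3n} (n = 1, 2, …).
At n = 5 the blocks have lengths 21, 12, 15.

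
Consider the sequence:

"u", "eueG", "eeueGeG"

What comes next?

eeeueGeGeG

Each term wraps the previous one in e on the left and eG on the right.
So the next term is e·eeueGeG·eG.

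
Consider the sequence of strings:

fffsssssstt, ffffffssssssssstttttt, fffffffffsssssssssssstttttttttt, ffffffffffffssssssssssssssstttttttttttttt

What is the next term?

Reading off run lengths: f runs 3, 6, 9, 12; s runs 6, 9, 12, 15; t runs 2, 6, 10, 14 — each is linear in n (n = 1, 2, …).
Setting n = 5 gives 15, 18, 18 characters in each block.

fffffffffffffffsssssssssssssssssstttttttttttttttttt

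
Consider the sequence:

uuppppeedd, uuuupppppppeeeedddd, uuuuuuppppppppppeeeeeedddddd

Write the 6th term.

Term n consists of 2n u's, followed by 3n+1 p's, followed by 2n e's, followed by 2n d's (n = 1, 2, …).
Setting n = 6 gives 12, 19, 12, 12 characters in each block.

uuuuuuuuuuuupppppppppppppppppppeeeeeeeeeeeedddddddddddd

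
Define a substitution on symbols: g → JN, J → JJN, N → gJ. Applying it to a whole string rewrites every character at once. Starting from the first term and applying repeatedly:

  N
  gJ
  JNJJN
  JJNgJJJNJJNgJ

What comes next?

Applying the rule to each of the 13 symbols of JJNgJJJNJJNgJ gives the pieces JJN JJN gJ JN JJN JJN JJN gJ JJN JJN gJ JN JJN, which concatenate to the answer.

JJNJJNgJJNJJNJJNJJNgJJJNJJNgJJNJJN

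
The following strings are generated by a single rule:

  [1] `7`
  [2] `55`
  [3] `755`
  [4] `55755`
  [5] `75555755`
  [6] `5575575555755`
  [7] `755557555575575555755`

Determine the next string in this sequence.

Each term (from the third on) is the two preceding terms concatenated in order: term 3 = 7·55 = 755.
So term 8 is 5575575555755·755557555575575555755.

5575575555755755557555575575555755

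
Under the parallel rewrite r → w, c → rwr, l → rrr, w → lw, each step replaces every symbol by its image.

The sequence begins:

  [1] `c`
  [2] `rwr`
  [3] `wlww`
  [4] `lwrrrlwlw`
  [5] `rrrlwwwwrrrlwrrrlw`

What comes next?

Replace each of the 18 characters of rrrlwwwwrrrlwrrrlw in place — w w w rrr lw lw lw lw w w w rrr lw w w w rrr lw — and concatenate.

wwwrrrlwlwlwlwwwwrrrlwwwwrrrlw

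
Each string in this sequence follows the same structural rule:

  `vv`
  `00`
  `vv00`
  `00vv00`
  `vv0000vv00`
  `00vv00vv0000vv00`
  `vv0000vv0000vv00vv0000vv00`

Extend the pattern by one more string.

From term 3 onward, concatenate the second-to-last term with the last: vv·00 = vv00, 00·vv00 = 00vv00, …
The next term joins 00vv00vv0000vv00 and vv0000vv0000vv00vv0000vv00.

00vv00vv0000vv00vv0000vv0000vv00vv0000vv00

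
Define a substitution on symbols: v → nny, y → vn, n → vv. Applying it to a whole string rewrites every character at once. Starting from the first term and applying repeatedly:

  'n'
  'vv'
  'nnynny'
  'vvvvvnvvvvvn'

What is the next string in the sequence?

Rewriting each symbol of vvvvvnvvvvvn: v→nny, v→nny, v→nny, v→nny, v→nny, n→vv, v→nny, v→nny, v→nny, v→nny, v→nny, n→vv, which concatenates to nny nny nny nny nny vv nny nny nny nny nny vv.

nnynnynnynnynnyvvnnynnynnynnynnyvv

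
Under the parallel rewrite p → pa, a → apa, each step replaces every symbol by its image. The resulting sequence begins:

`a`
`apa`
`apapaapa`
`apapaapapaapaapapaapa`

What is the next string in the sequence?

apapaapapaapaapapaapapaapaapapaapaapapaapapaapaapapaapa

φ(apapaapapaapaapapaapa) expands symbol-by-symbol to apa pa apa pa apa apa pa apa pa apa apa pa apa apa pa apa pa apa apa pa apa; joining the 21 pieces gives the next term.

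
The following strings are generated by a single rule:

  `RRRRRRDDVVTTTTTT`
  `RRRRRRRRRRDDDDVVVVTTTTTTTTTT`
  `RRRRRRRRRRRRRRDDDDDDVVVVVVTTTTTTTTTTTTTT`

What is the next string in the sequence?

RRRRRRRRRRRRRRRRRRDDDDDDDDVVVVVVVVTTTTTTTTTTTTTTTTTT

The n-th term is 4n+2 R's then 2n D's then 2n V's then 4n+2 T's (n = 1, 2, …).
Setting n = 4 gives 18, 8, 8, 18 characters in each block.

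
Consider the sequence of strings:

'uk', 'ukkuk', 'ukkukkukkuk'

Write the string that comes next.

Each string is two copies of the previous one joined by 'k'.
Doubling ukkukkukkuk with 'k' between the halves:

ukkukkukkukkukkukkukkuk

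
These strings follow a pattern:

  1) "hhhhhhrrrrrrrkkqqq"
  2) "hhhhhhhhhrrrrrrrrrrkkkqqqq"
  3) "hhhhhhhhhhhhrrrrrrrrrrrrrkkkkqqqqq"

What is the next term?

hhhhhhhhhhhhhhhrrrrrrrrrrrrrrrrkkkkkqqqqqq

Reading off run lengths: h runs 6, 9, 12; r runs 7, 10, 13; k runs 2, 3, 4; q runs 3, 4, 5 — each is linear in n, where the shown terms are n = 2, 3, 4.
For the next term, n = 5, so the run lengths are 15, 16, 5, 6.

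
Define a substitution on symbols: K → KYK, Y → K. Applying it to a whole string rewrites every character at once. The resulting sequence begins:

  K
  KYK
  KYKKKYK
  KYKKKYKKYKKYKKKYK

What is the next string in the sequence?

Applying the rule to each of the 17 symbols of KYKKKYKKYKKYKKKYK gives the pieces KYK K KYK KYK KYK K KYK KYK K KYK KYK K KYK KYK KYK K KYK, which concatenate to the answer.

KYKKKYKKYKKYKKKYKKYKKKYKKYKKKYKKYKKYKKKYK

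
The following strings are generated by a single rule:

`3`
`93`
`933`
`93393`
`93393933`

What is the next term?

9339393393393

Each term (from the third on) is the previous term followed by the one before it: term 3 = 93·3 = 933.
So term 6 is 93393933·93393.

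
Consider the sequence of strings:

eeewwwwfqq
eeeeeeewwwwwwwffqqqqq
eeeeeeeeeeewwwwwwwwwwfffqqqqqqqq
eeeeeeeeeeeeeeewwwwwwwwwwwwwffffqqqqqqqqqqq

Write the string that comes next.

Term n consists of 4n-1 e's, followed by 3n+1 w's, followed by n f's, followed by 3n-1 q's (n = 1, 2, …).
For the next term, n = 5, so the run lengths are 19, 16, 5, 14.

eeeeeeeeeeeeeeeeeeewwwwwwwwwwwwwwwwfffffqqqqqqqqqqqqqq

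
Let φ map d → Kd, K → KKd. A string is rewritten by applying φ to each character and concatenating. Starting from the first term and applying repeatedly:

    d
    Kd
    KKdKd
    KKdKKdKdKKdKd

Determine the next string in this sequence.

Replace each of the 13 characters of KKdKKdKdKKdKd in place — KKd KKd Kd KKd KKd Kd KKd Kd KKd KKd Kd KKd Kd — and concatenate.

KKdKKdKdKKdKKdKdKKdKdKKdKKdKdKKdKd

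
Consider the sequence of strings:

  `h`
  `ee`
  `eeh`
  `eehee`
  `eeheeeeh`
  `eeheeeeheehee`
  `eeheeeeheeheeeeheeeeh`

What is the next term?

Each term (from the third on) is the previous term followed by the one before it: term 3 = ee·h = eeh.
The next term joins eeheeeeheeheeeeheeeeh and eeheeeeheehee.

eeheeeeheeheeeeheeeeheeheeeeheehee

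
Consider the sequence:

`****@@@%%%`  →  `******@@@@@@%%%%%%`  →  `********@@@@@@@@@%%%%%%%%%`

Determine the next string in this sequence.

**********@@@@@@@@@@@@%%%%%%%%%%%%

Term n consists of 2n+2 *'s, followed by 3n @'s, followed by 3n %'s (n = 1, 2, …).
Setting n = 4 gives 10, 12, 12 characters in each block.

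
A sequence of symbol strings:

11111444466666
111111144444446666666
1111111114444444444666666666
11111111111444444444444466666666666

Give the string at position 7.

Reading off run lengths: 1 runs 5, 7, 9, 11; 4 runs 4, 7, 10, 13; 6 runs 5, 7, 9, 11 — each is linear in n, where the shown terms are n = 2, 3, 4, 5.
For term 7, n = 8, so the run lengths are 17, 22, 17.

11111111111111111444444444444444444444466666666666666666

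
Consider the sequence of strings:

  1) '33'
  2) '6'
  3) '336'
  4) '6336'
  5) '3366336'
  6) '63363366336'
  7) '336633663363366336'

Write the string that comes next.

From term 3 onward, concatenate the second-to-last term with the last: 33·6 = 336, 6·336 = 6336, …
The next term joins 63363366336 and 336633663363366336.

63363366336336633663363366336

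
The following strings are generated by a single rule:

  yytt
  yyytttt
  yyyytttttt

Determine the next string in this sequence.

yyyyytttttttt

The n-th term is n+1 y's then 2n t's (n = 1, 2, …).
Setting n = 4 gives 5, 8 characters in each block.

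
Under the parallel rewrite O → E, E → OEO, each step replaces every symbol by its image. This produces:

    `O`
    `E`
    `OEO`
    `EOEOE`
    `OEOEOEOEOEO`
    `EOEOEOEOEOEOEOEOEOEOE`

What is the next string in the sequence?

OEOEOEOEOEOEOEOEOEOEOEOEOEOEOEOEOEOEOEOEOEO

φ(EOEOEOEOEOEOEOEOEOEOE) expands symbol-by-symbol to OEO E OEO E OEO E OEO E OEO E OEO E OEO E OEO E OEO E OEO E OEO; joining the 21 pieces gives the next term.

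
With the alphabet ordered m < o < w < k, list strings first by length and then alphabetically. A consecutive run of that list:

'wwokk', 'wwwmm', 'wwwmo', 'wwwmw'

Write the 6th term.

wwwom

Advancing 2 positions from wwwmw through wwwmw → wwwmk reaches term 6.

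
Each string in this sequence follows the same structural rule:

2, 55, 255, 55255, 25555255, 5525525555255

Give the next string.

From term 3 onward, concatenate the second-to-last term with the last: 2·55 = 255, 55·255 = 55255, …
So term 7 is 25555255·5525525555255.

255552555525525555255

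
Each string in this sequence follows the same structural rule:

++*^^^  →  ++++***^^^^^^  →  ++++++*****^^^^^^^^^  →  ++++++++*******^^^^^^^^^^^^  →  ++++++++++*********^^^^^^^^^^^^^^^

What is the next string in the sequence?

++++++++++++***********^^^^^^^^^^^^^^^^^^

Each string has the form +^{2n} *^{2n-1} ^^{3n} (n = 1, 2, …).
Setting n = 6 gives 12, 11, 18 characters in each block.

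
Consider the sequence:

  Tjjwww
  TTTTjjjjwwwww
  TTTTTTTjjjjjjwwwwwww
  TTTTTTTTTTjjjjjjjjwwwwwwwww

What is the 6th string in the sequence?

The n-th term is 3n-2 T's then 2n j's then 2n+1 w's (n = 1, 2, …).
For term 6, n = 6, so the run lengths are 16, 12, 13.

TTTTTTTTTTTTTTTTjjjjjjjjjjjjwwwwwwwwwwwww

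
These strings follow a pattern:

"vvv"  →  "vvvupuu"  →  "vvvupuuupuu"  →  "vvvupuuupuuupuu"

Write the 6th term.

vvvupuuupuuupuuupuuupuu

Every step adds upuu to the end: s(k+1) = s(k)·upuu.
From vvvupuuupuuupuu, 2 further steps: vvvupuuupuuupuu → vvvupuuupuuupuuupuu → (answer).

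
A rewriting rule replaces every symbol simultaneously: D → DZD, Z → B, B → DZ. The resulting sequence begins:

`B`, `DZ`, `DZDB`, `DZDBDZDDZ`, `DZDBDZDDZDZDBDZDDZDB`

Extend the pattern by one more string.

DZDBDZDDZDZDBDZDDZDBDZDBDZDDZDZDBDZDDZDBDZDDZ

Applying the rule to each of the 20 symbols of DZDBDZDDZDZDBDZDDZDB gives the pieces DZD B DZD DZ DZD B DZD DZD B DZD B DZD DZ DZD B DZD DZD B DZD DZ, which concatenate to the answer.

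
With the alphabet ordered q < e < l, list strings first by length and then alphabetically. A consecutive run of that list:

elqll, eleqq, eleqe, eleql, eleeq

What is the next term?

eleee

Find the rightmost character of eleeq below l, bump it to the next letter, and reset everything to its right to q.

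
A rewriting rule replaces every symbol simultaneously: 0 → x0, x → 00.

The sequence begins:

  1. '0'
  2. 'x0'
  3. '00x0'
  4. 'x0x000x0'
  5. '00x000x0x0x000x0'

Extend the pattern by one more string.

Applying the rule to each of the 16 symbols of 00x000x0x0x000x0 gives the pieces x0 x0 00 x0 x0 x0 00 x0 00 x0 00 x0 x0 x0 00 x0, which concatenate to the answer.

x0x000x0x0x000x000x000x0x0x000x0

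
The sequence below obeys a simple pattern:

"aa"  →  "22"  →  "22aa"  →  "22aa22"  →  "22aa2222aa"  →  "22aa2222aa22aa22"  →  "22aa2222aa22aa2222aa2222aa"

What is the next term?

22aa2222aa22aa2222aa2222aa22aa2222aa22aa22

From term 3 onward, concatenate the last term with the second-to-last: 22·aa = 22aa, 22aa·22 = 22aa22, …
The next term joins 22aa2222aa22aa2222aa2222aa and 22aa2222aa22aa22.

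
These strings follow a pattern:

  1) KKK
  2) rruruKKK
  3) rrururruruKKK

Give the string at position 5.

Every step adds rruru at the front: s(k+1) = rruru·s(k).
From rrururruruKKK, 2 further steps: rrururruruKKK → rrururrururruruKKK → (answer).

rrururrururrururruruKKK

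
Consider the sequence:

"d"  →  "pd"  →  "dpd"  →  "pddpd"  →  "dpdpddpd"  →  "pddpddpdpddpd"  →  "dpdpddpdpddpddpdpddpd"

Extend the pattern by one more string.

pddpddpdpddpddpdpddpdpddpddpdpddpd

This is a Fibonacci-style word recurrence s(k) = s(k−2)·s(k−1): e.g. d·pd = dpd.
Continuing: pddpddpdpddpd · dpdpddpdpddpddpdpddpd gives term 8.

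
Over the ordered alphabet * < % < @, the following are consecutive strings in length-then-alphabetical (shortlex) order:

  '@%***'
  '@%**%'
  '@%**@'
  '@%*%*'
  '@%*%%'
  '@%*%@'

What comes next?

@%*@*

The successor of @%*%@ increments the rightmost position that isn't already @ and resets every position after it to *.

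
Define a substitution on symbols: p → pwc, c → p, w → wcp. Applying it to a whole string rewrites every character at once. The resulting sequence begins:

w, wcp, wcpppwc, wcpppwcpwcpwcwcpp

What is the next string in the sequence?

Replace each of the 17 characters of wcpppwcpwcpwcwcpp in place — wcp p pwc pwc pwc wcp p pwc wcp p pwc wcp p wcp p pwc pwc — and concatenate.

wcpppwcpwcpwcwcpppwcwcpppwcwcppwcpppwcpwc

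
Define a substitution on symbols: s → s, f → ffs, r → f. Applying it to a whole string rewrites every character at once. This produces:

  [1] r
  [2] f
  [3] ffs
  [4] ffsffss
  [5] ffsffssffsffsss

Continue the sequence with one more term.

ffsffssffsffsssffsffssffsffssss

Replace each of the 15 characters of ffsffssffsffsss in place — ffs ffs s ffs ffs s s ffs ffs s ffs ffs s s s — and concatenate.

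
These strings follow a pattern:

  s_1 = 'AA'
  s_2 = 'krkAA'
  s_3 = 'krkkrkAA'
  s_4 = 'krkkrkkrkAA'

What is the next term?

krkkrkkrkkrkAA

The strings grow by a fixed prefix krk each time.
So the next term is krk·krkkrkkrkAA.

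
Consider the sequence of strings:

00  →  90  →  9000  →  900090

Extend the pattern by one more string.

9000909000

This is a Fibonacci-style word recurrence s(k) = s(k−1)·s(k−2): e.g. 90·00 = 9000.
The next term joins 900090 and 9000.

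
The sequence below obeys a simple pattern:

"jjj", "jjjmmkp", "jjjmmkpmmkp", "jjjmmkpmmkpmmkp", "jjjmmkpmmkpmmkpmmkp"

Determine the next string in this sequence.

Every step adds mmkp to the end: s(k+1) = s(k)·mmkp.
Applying this once more to jjjmmkpmmkpmmkpmmkp:

jjjmmkpmmkpmmkpmmkpmmkp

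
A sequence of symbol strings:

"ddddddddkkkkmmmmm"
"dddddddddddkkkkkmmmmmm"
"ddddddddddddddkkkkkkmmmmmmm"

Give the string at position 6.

Reading off run lengths: d runs 8, 11, 14; k runs 4, 5, 6; m runs 5, 6, 7 — each is linear in n, where the shown terms are n = 2, 3, 4.
Setting n = 7 gives 23, 9, 10 characters in each block.

dddddddddddddddddddddddkkkkkkkkkmmmmmmmmmm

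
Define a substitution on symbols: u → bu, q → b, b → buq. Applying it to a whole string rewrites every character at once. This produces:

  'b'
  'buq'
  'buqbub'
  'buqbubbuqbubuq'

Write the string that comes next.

buqbubbuqbubuqbuqbubbuqbubuqbub

Applying the rule to each of the 14 symbols of buqbubbuqbubuq gives the pieces buq bu b buq bu buq buq bu b buq bu buq bu b, which concatenate to the answer.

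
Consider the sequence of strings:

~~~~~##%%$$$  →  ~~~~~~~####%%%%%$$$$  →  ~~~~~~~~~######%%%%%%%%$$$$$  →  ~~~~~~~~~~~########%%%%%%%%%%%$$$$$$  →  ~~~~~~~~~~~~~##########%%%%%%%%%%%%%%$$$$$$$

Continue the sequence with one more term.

The n-th term is 2n+3 ~'s then 2n #'s then 3n-1 %'s then n+2 $'s (n = 1, 2, …).
Setting n = 6 gives 15, 12, 17, 8 characters in each block.

~~~~~~~~~~~~~~~############%%%%%%%%%%%%%%%%%$$$$$$$$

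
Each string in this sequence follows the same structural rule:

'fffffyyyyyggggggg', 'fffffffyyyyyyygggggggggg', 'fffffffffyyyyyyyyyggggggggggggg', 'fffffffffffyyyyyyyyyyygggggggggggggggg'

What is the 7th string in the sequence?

fffffffffffffffffyyyyyyyyyyyyyyyyyggggggggggggggggggggggggg

Each string has the form f^{2n+1} y^{2n+1} g^{3n+1}, where the shown terms are n = 2, 3, 4, 5.
For term 7, n = 8, so the run lengths are 17, 17, 25.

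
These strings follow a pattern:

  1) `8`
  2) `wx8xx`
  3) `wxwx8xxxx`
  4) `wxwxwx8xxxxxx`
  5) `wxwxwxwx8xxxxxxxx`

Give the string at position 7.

Every step adds wx to the front and xx to the end of the previous string.
From wxwxwxwx8xxxxxxxx, 2 further steps: wxwxwxwx8xxxxxxxx → wxwxwxwxwx8xxxxxxxxxx → (answer).

wxwxwxwxwxwx8xxxxxxxxxxxx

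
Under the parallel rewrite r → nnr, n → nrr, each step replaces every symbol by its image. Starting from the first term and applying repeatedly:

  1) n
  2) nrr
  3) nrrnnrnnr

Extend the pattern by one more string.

Apply φ to nrrnnrnnr symbol by symbol: n→nrr, r→nnr, r→nnr, n→nrr, n→nrr, r→nnr, n→nrr, n→nrr, r→nnr; joined: nrr nnr nnr nrr nrr nnr nrr nrr nnr.

nrrnnrnnrnrrnrrnnrnrrnrrnnr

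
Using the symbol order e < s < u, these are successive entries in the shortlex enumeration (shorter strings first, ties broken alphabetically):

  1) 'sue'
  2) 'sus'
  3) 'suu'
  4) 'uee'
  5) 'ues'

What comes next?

ueu

Find the rightmost character of ues below u, bump it to the next letter, and reset everything to its right to e.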